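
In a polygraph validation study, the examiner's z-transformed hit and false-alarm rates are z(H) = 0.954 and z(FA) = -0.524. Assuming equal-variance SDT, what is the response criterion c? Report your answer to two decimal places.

c = −½·[z(H) + z(FA)] = −½·(0.954 + (-0.524)) = -0.215
c < 0: the examiner has a liberal response bias.

c = -0.22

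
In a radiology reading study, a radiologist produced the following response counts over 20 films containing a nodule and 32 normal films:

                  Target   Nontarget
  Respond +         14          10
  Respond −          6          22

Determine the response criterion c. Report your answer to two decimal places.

H = 14/20 = 0.7000
FA = 10/32 = 0.3125
Φ⁻¹(0.7000) = 0.5244, Φ⁻¹(0.3125) = -0.4888
c = −½·[z(H) + z(FA)] = −0.5 × (0.5244 + (-0.4888)) = -0.0178
c < 0: the radiologist has a liberal response bias.

c = -0.02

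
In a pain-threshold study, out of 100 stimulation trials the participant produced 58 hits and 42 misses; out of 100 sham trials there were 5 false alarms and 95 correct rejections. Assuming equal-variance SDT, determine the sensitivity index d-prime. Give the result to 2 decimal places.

H = 58/100 = 0.5800
FA = 5/100 = 0.0500
z(H) = z(0.5800) = 0.2019
z(FA) = z(0.0500) = -1.6449
d' = z(H) − z(FA) = 0.2019 − (-1.6449) = 1.8468

d-prime = 1.85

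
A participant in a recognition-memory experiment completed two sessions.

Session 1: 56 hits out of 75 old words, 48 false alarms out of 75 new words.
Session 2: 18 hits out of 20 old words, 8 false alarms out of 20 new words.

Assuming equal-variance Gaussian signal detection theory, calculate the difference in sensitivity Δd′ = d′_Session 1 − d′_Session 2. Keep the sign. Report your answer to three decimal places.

Δd′ = -1.229

Session 1: z(0.7467) = 0.6641, z(0.6400) = 0.3585, d' = 0.3056
Session 2: z(0.9000) = 1.2816, z(0.4000) = -0.2533, d' = 1.5349
Δd' = d'_Session 1 − d'_Session 2 = 0.3056 − 1.5349 = -1.2293
Session 2 has the higher sensitivity.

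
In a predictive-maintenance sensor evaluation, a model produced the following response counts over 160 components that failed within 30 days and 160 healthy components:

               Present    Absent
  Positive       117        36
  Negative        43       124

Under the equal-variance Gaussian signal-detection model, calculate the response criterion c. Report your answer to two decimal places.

c = 0.07

H = 117/160 = 0.7312
FA = 36/160 = 0.2250
z(0.7312) = 0.616, z(0.2250) = -0.755
c = −½·[z(H) + z(FA)] = −0.5 × (0.616 + (-0.755)) = 0.0695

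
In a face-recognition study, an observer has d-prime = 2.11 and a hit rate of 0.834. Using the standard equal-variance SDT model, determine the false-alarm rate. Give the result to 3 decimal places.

z(hit rate) = z(0.834) = 0.9701
z(FA) = z(H) − d' = 0.9701 − 2.11 = -1.1399
false-alarm rate = Φ(-1.1399) = 0.1272

false-alarm rate = 0.127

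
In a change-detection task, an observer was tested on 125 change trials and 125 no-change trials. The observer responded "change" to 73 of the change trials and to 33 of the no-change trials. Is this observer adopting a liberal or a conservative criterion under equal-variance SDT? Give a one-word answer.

conservative

z(H) = 0.212, z(FA) = -0.631
c = −½·(z(H) + z(FA)) = 0.2095
c > 0 → conservative criterion (biased toward responding “no”).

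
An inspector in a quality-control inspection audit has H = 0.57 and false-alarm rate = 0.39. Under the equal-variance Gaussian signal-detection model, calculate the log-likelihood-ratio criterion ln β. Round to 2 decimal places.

z(H) = z(0.57) = 0.176
z(FA) = z(0.39) = -0.279
ln β = −½·[z(H)² − z(FA)²] = −0.5 × (0.031 − 0.078) = 0.0235

ln β = 0.02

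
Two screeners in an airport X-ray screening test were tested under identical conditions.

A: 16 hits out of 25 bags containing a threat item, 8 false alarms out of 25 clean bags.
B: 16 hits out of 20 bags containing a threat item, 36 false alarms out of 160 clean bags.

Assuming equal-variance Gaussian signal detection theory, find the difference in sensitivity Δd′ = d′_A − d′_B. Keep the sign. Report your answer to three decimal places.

A: z(0.6400) = 0.3585, z(0.3200) = -0.4677, d' = 0.8262
B: z(0.8000) = 0.8416, z(0.2250) = -0.7554, d' = 1.5970
Δd' = d'_A − d'_B = 0.8262 − 1.5970 = -0.7708
B has the higher sensitivity.

Δd′ = -0.771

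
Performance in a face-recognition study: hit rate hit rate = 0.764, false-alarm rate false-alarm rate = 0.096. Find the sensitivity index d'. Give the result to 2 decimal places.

z(H) = z(0.764) = 0.719
z(FA) = z(0.096) = -1.305
d' = z(H) − z(FA) = 0.719 − (-1.305) = 2.024

d' = 2.02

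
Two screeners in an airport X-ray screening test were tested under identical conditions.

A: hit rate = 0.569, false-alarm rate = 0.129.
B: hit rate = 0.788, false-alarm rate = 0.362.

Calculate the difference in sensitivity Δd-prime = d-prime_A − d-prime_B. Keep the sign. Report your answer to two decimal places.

Δd-prime = 0.15

A: z(0.569) = 0.174, z(0.129) = -1.131, d' = 1.305
B: z(0.788) = 0.800, z(0.362) = -0.353, d' = 1.153
Δd' = d'_A − d'_B = 1.305 − 1.153 = 0.152
A has the higher sensitivity.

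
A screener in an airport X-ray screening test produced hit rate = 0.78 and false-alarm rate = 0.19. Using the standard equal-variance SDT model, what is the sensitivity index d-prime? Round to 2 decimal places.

d-prime = 1.65

Φ⁻¹(0.78) = 0.772, Φ⁻¹(0.19) = -0.878
d' = z(H) − z(FA) = 0.772 − (-0.878) = 1.650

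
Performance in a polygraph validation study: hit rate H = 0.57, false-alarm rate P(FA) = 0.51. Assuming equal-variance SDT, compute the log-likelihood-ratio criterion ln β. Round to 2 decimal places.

z(0.57) = 0.176, z(0.51) = 0.025
ln β = −½·[z(H)² − z(FA)²] = −0.5 × (0.031 − 0.001) = -0.015

ln β = -0.02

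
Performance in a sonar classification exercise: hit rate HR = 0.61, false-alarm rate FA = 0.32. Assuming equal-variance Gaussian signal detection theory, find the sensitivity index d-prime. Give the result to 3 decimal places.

d-prime = 0.747

Φ⁻¹(0.61) = 0.2793, Φ⁻¹(0.32) = -0.4677
d' = z(H) − z(FA) = 0.2793 − (-0.4677) = 0.7470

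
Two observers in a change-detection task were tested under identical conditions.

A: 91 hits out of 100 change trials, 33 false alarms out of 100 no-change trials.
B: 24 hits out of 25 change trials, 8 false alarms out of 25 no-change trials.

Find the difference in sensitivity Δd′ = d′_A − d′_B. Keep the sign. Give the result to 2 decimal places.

A: z(0.9100) = 1.341, z(0.3300) = -0.440, d' = 1.781
B: z(0.9600) = 1.751, z(0.3200) = -0.468, d' = 2.219
Δd' = d'_A − d'_B = 1.781 − 2.219 = -0.438
B has the higher sensitivity.

Δd′ = -0.44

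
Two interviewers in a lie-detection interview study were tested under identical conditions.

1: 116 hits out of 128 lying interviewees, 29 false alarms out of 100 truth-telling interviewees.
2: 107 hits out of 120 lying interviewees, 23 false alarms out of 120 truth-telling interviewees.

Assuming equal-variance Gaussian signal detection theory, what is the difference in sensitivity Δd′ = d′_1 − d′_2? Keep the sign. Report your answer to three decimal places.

1: z(0.9062) = 1.3177, z(0.2900) = -0.5534, d' = 1.8711
2: z(0.8917) = 1.2356, z(0.1917) = -0.8716, d' = 2.1072
Δd' = d'_1 − d'_2 = 1.8711 − 2.1072 = -0.2361
2 has the higher sensitivity.

Δd′ = -0.236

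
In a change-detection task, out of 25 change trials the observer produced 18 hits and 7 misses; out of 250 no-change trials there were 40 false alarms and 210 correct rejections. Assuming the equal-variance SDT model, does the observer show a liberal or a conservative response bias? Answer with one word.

z(H) = 0.583, z(FA) = -0.994
c = −½·(z(H) + z(FA)) = 0.2055
c > 0 → conservative criterion (biased toward responding “no”).

conservative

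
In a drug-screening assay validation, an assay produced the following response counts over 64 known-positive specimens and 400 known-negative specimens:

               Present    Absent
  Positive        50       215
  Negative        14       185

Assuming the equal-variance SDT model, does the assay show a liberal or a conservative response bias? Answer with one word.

liberal

z(H) = 0.776, z(FA) = 0.094
c = −½·(z(H) + z(FA)) = -0.435
c < 0 → liberal criterion (biased toward responding “yes”).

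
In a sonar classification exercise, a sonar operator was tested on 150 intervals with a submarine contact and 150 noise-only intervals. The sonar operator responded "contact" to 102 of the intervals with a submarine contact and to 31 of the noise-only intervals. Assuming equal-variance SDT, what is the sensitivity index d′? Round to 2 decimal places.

H = 102/150 = 0.6800
FA = 31/150 = 0.2067
Φ⁻¹(H) = Φ⁻¹(0.6800) = 0.468
Φ⁻¹(FA) = Φ⁻¹(0.2067) = -0.818
d' = z(H) − z(FA) = 0.468 − (-0.818) = 1.286

d′ = 1.29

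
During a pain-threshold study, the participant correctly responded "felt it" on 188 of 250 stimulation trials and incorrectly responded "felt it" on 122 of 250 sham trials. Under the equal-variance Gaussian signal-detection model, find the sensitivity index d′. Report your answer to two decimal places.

H = 188/250 = 0.7520
FA = 122/250 = 0.4880
z(H) = 0.6808
z(FA) = -0.0301
d' = z(H) − z(FA) = 0.6808 − (-0.0301) = 0.7109

d′ = 0.71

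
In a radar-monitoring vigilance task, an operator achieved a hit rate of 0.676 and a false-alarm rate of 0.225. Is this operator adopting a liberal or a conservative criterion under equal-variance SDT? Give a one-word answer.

z(H) = 0.457, z(FA) = -0.755
c = −½·(z(H) + z(FA)) = 0.149
c > 0 → conservative criterion (biased toward responding “no”).

conservative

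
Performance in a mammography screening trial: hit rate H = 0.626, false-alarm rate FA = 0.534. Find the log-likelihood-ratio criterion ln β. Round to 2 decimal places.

ln β = -0.05

Φ⁻¹(H) = Φ⁻¹(0.626) = 0.321
Φ⁻¹(FA) = Φ⁻¹(0.534) = 0.085
ln β = −½·[z(H)² − z(FA)²] = −0.5 × (0.103 − 0.007) = -0.048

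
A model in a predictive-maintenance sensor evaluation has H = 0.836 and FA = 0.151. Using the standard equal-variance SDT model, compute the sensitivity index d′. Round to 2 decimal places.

d′ = 2.01

z(H) = 0.9782
z(FA) = -1.0322
d' = z(H) − z(FA) = 0.9782 − (-1.0322) = 2.0104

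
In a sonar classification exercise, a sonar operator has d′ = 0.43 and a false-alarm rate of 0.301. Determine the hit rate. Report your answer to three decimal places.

hit rate = 0.464

z(false-alarm rate) = z(0.301) = -0.5215
z(H) = z(FA) + d' = -0.5215 + 0.43 = -0.0915
hit rate = Φ(-0.0915) = 0.4635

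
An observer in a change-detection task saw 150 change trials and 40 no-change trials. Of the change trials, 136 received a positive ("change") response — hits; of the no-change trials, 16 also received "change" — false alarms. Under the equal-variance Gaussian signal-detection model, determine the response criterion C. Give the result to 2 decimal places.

C = -0.53

H = 136/150 = 0.9067
FA = 16/40 = 0.4000
Φ⁻¹(H) = 1.321
Φ⁻¹(FA) = -0.253
c = −½·[z(H) + z(FA)] = −0.5 × (1.321 + (-0.253)) = -0.534
c < 0: the observer has a liberal response bias.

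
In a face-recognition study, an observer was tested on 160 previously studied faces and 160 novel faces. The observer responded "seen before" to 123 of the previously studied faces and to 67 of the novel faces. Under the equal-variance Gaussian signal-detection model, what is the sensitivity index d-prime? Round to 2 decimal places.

H = 123/160 = 0.7688
FA = 67/160 = 0.4188
z(H) = z(0.7688) = 0.7349
z(FA) = z(0.4188) = -0.2050
d' = z(H) − z(FA) = 0.7349 − (-0.2050) = 0.9399

d-prime = 0.94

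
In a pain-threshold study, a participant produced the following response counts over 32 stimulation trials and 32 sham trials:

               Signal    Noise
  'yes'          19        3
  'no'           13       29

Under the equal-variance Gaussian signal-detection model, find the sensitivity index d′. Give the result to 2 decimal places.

H = 19/32 = 0.5938
FA = 3/32 = 0.0938
z(H) = z(0.5938) = 0.237
z(FA) = z(0.0938) = -1.318
d' = z(H) − z(FA) = 0.237 − (-1.318) = 1.555

d′ = 1.56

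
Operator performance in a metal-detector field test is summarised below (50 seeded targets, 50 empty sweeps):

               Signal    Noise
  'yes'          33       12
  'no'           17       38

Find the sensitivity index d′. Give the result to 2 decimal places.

H = 33/50 = 0.6600
FA = 12/50 = 0.2400
Φ⁻¹(H) = 0.412
Φ⁻¹(FA) = -0.706
d' = z(H) − z(FA) = 0.412 − (-0.706) = 1.118

d′ = 1.12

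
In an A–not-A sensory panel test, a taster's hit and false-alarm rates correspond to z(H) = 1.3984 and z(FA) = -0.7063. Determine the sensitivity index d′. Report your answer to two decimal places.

d′ = 2.10

d' = z(H) − z(FA) = 1.3984 − (-0.7063) = 2.1047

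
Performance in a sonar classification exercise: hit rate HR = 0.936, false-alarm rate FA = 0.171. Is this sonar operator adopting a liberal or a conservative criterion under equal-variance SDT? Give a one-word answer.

liberal

z(H) = 1.522, z(FA) = -0.950
c = −½·(z(H) + z(FA)) = -0.286
c < 0 → liberal criterion (biased toward responding “yes”).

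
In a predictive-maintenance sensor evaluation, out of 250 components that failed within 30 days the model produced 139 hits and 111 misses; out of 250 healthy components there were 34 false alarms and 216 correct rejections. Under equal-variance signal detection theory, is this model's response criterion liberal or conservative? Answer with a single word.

conservative

z(H) = 0.141, z(FA) = -1.098
c = −½·(z(H) + z(FA)) = 0.4785
c > 0 → conservative criterion (biased toward responding “no”).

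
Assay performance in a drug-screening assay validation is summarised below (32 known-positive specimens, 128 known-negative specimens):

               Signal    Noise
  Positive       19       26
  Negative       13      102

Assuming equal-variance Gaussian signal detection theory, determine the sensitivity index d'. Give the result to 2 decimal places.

d' = 1.07

H = 19/32 = 0.5938
FA = 26/128 = 0.2031
z(H) = z(0.5938) = 0.2373
z(FA) = z(0.2031) = -0.8306
d' = z(H) − z(FA) = 0.2373 − (-0.8306) = 1.0679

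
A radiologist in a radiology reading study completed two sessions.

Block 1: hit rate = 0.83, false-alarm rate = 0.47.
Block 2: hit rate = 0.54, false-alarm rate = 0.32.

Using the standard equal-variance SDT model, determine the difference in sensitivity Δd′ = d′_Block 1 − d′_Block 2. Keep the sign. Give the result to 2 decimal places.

Block 1: z(0.83) = 0.954, z(0.47) = -0.075, d' = 1.029
Block 2: z(0.54) = 0.100, z(0.32) = -0.468, d' = 0.568
Δd' = d'_Block 1 − d'_Block 2 = 1.029 − 0.568 = 0.461
Block 1 has the higher sensitivity.

Δd′ = 0.46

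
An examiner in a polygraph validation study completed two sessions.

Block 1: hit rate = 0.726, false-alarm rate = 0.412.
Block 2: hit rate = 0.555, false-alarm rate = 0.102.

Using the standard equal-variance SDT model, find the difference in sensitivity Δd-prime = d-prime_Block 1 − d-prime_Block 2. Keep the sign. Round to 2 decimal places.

Δd-prime = -0.59

Block 1: z(0.726) = 0.601, z(0.412) = -0.222, d' = 0.823
Block 2: z(0.555) = 0.138, z(0.102) = -1.270, d' = 1.408
Δd' = d'_Block 1 − d'_Block 2 = 0.823 − 1.408 = -0.585
Block 2 has the higher sensitivity.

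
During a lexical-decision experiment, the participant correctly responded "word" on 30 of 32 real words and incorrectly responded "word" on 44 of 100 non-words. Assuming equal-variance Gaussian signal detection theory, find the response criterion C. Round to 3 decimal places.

C = -0.692

H = 30/32 = 0.9375
FA = 44/100 = 0.4400
z(H) = z(0.9375) = 1.5341
z(FA) = z(0.4400) = -0.1510
c = −½·[z(H) + z(FA)] = −0.5 × (1.5341 + (-0.1510)) = -0.69155
c < 0: the participant has a liberal response bias.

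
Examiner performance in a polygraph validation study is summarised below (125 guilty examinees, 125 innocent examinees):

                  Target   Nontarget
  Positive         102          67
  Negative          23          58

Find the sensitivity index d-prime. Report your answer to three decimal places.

d-prime = 0.810

H = 102/125 = 0.8160
FA = 67/125 = 0.5360
Φ⁻¹(H) = 0.9002
Φ⁻¹(FA) = 0.0904
d' = z(H) − z(FA) = 0.9002 − 0.0904 = 0.8098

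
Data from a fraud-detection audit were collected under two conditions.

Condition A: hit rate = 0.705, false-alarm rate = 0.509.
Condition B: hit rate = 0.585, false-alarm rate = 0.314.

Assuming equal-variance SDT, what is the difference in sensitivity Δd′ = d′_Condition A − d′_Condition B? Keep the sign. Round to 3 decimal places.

Condition A: z(0.705) = 0.5388, z(0.509) = 0.0226, d' = 0.5162
Condition B: z(0.585) = 0.2147, z(0.314) = -0.4845, d' = 0.6992
Δd' = d'_Condition A − d'_Condition B = 0.5162 − 0.6992 = -0.1830
Condition B has the higher sensitivity.

Δd′ = -0.183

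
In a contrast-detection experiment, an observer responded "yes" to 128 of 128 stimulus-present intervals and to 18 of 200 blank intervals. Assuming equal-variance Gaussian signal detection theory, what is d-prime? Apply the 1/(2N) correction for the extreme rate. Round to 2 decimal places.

d-prime = 4.00

The hit rate is 128/128 = 1, so apply the 1/(2N) correction: H → 1 − 1/(2·128) = 0.99609.
z(H) = z(0.99609) = 2.660
z(FA) = z(0.09000) = -1.341
d' = 2.660 − (-1.341) = 4.001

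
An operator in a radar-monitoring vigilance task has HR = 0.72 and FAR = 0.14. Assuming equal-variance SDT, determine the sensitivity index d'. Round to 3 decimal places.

z(H) = 0.5828
z(FA) = -1.0803
d' = z(H) − z(FA) = 0.5828 − (-1.0803) = 1.6631

d' = 1.663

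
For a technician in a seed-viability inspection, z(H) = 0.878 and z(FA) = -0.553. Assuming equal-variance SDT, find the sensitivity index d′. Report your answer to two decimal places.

d' = z(H) − z(FA) = 0.878 − (-0.553) = 1.431

d′ = 1.43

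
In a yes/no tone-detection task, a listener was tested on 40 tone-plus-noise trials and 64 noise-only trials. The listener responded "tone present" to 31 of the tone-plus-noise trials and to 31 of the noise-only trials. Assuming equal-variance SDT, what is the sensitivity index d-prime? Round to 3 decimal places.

d-prime = 0.795

H = 31/40 = 0.7750
FA = 31/64 = 0.4844
z(H) = z(0.7750) = 0.7554
z(FA) = z(0.4844) = -0.0391
d' = z(H) − z(FA) = 0.7554 − (-0.0391) = 0.7945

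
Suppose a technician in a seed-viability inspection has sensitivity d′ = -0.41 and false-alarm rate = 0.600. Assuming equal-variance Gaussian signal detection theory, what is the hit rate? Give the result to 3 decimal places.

hit rate = 0.438

z(false-alarm rate) = z(0.600) = 0.2533
z(H) = z(FA) + d' = 0.2533 + (-0.41) = -0.1567
hit rate = Φ(-0.1567) = 0.4377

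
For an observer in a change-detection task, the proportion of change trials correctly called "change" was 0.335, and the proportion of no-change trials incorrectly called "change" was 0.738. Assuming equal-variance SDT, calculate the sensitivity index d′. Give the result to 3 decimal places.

z(0.335) = -0.4261, z(0.738) = 0.6372
d' = z(H) − z(FA) = -0.4261 − 0.6372 = -1.0633

d′ = -1.063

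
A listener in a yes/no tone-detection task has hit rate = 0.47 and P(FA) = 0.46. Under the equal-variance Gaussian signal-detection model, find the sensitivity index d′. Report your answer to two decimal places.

d′ = 0.03

Φ⁻¹(H) = -0.075
Φ⁻¹(FA) = -0.100
d' = z(H) − z(FA) = -0.075 − (-0.100) = 0.025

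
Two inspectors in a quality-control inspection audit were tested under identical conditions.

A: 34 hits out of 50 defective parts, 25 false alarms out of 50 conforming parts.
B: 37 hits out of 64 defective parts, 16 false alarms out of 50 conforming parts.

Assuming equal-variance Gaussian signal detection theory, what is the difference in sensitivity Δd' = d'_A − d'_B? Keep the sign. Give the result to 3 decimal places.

Δd' = -0.197

A: z(0.6800) = 0.4677, z(0.5000) = 0.0000, d' = 0.4677
B: z(0.5781) = 0.1970, z(0.3200) = -0.4677, d' = 0.6647
Δd' = d'_A − d'_B = 0.4677 − 0.6647 = -0.1970
B has the higher sensitivity.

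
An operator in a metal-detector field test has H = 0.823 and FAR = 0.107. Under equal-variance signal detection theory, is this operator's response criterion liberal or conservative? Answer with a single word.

conservative

z(H) = 0.927, z(FA) = -1.243
c = −½·(z(H) + z(FA)) = 0.158
c > 0 → conservative criterion (biased toward responding “no”).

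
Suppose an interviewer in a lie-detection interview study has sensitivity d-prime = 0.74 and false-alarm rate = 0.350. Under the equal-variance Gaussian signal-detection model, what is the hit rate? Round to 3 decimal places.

z(false-alarm rate) = z(0.350) = -0.3853
z(H) = z(FA) + d' = -0.3853 + 0.74 = 0.3547
hit rate = Φ(0.3547) = 0.6386

hit rate = 0.639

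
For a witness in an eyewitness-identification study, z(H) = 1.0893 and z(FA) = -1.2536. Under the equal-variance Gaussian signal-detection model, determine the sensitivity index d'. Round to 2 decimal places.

d' = 2.34

d' = z(H) − z(FA) = 1.0893 − (-1.2536) = 2.3429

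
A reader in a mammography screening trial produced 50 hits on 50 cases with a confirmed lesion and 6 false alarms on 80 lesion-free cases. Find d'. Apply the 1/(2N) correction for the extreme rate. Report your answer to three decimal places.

d' = 3.766

The hit rate is 50/50 = 1, so apply the 1/(2N) correction: H → 1 − 1/(2·50) = 0.99000.
z(H) = z(0.99000) = 2.3263
z(FA) = z(0.07500) = -1.4395
d' = 2.3263 − (-1.4395) = 3.7658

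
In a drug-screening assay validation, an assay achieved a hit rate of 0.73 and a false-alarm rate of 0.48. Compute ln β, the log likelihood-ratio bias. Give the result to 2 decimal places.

z(0.73) = 0.613, z(0.48) = -0.050
ln β = −½·[z(H)² − z(FA)²] = −0.5 × (0.376 − 0.003) = -0.1865

ln β = -0.19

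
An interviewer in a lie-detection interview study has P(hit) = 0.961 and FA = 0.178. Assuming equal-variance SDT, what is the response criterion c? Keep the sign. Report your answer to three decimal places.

c = -0.420

Φ⁻¹(H) = Φ⁻¹(0.961) = 1.7624
Φ⁻¹(FA) = Φ⁻¹(0.178) = -0.9230
c = −½·[z(H) + z(FA)] = −0.5 × (1.7624 + (-0.9230)) = -0.4197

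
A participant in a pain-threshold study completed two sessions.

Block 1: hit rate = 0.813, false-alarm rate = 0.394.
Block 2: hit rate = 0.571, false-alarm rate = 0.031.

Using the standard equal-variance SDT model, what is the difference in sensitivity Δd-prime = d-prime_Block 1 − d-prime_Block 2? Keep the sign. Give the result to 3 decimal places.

Δd-prime = -0.887

Block 1: z(0.813) = 0.8890, z(0.394) = -0.2689, d' = 1.1579
Block 2: z(0.571) = 0.1789, z(0.031) = -1.8663, d' = 2.0452
Δd' = d'_Block 1 − d'_Block 2 = 1.1579 − 2.0452 = -0.8873
Block 2 has the higher sensitivity.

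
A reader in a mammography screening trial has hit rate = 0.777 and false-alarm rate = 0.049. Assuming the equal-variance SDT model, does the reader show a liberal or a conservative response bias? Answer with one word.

z(H) = 0.762, z(FA) = -1.655
c = −½·(z(H) + z(FA)) = 0.4465
c > 0 → conservative criterion (biased toward responding “no”).

conservative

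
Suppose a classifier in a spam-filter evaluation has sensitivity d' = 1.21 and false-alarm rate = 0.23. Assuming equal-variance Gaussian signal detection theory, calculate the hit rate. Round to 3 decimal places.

hit rate = 0.681

z(false-alarm rate) = z(0.23) = -0.7388
z(H) = z(FA) + d' = -0.7388 + 1.21 = 0.4712
hit rate = Φ(0.4712) = 0.6813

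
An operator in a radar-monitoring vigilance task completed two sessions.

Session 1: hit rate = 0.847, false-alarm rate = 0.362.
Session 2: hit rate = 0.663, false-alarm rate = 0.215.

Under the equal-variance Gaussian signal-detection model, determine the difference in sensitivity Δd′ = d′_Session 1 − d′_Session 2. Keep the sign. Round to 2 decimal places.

Δd′ = 0.17

Session 1: z(0.847) = 1.024, z(0.362) = -0.353, d' = 1.377
Session 2: z(0.663) = 0.421, z(0.215) = -0.789, d' = 1.210
Δd' = d'_Session 1 − d'_Session 2 = 1.377 − 1.210 = 0.167
Session 1 has the higher sensitivity.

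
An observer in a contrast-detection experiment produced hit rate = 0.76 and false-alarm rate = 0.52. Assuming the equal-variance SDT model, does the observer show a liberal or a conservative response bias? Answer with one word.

liberal

z(H) = 0.706, z(FA) = 0.050
c = −½·(z(H) + z(FA)) = -0.378
c < 0 → liberal criterion (biased toward responding “yes”).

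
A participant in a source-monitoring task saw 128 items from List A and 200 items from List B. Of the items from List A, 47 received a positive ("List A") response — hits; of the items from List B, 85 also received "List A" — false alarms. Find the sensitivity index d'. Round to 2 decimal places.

d' = -0.15

H = 47/128 = 0.3672
FA = 85/200 = 0.4250
Φ⁻¹(0.3672) = -0.3393, Φ⁻¹(0.4250) = -0.1891
d' = z(H) − z(FA) = -0.3393 − (-0.1891) = -0.1502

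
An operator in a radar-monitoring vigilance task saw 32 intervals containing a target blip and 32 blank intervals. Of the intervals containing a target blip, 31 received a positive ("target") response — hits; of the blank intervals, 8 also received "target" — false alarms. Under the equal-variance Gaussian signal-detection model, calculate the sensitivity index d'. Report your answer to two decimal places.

H = 31/32 = 0.9688
FA = 8/32 = 0.2500
z(0.9688) = 1.863, z(0.2500) = -0.674
d' = z(H) − z(FA) = 1.863 − (-0.674) = 2.537

d' = 2.54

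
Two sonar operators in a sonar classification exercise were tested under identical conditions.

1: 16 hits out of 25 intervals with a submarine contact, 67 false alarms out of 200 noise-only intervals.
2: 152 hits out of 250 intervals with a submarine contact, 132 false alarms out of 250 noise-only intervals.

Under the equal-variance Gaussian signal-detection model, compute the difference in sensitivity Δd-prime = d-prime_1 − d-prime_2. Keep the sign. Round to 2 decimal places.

Δd-prime = 0.58

1: z(0.6400) = 0.358, z(0.3350) = -0.426, d' = 0.784
2: z(0.6080) = 0.274, z(0.5280) = 0.070, d' = 0.204
Δd' = d'_1 − d'_2 = 0.784 − 0.204 = 0.580
1 has the higher sensitivity.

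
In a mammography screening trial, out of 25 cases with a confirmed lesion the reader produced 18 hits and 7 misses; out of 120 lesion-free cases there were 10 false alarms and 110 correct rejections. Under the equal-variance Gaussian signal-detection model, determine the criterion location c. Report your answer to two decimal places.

c = 0.40

H = 18/25 = 0.7200
FA = 10/120 = 0.0833
z(0.7200) = 0.583, z(0.0833) = -1.383
c = −½·[z(H) + z(FA)] = −0.5 × (0.583 + (-1.383)) = 0.400
c > 0: the reader has a conservative response bias.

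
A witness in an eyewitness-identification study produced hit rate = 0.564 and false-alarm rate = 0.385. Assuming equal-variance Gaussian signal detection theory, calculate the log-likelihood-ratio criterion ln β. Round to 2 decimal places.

Φ⁻¹(H) = 0.161
Φ⁻¹(FA) = -0.292
ln β = −½·[z(H)² − z(FA)²] = −0.5 × (0.026 − 0.085) = 0.0295

ln β = 0.03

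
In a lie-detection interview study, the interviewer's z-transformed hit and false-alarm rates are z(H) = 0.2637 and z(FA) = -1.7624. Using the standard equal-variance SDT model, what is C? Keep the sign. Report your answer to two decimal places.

C = 0.75

c = −½·[z(H) + z(FA)] = −½·(0.2637 + (-1.7624)) = 0.74935
c > 0: the interviewer has a conservative response bias.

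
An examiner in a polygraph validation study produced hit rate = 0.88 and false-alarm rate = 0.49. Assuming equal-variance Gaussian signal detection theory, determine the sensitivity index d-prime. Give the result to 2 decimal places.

z(H) = z(0.88) = 1.175
z(FA) = z(0.49) = -0.025
d' = z(H) − z(FA) = 1.175 − (-0.025) = 1.200

d-prime = 1.20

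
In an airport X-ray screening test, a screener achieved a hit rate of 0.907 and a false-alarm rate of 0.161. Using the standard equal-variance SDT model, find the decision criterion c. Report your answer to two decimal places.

c = -0.17

z(H) = z(0.907) = 1.3225
z(FA) = z(0.161) = -0.9904
c = −½·[z(H) + z(FA)] = −0.5 × (1.3225 + (-0.9904)) = -0.16605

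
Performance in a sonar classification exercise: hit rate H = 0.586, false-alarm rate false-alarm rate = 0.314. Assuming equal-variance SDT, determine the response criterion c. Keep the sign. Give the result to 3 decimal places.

z(H) = 0.2173
z(FA) = -0.4845
c = −½·[z(H) + z(FA)] = −0.5 × (0.2173 + (-0.4845)) = 0.1336
c > 0: the sonar operator has a conservative response bias.

c = 0.134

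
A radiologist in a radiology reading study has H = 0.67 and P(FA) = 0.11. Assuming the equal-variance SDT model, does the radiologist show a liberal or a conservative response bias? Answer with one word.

z(H) = 0.440, z(FA) = -1.227
c = −½·(z(H) + z(FA)) = 0.3935
c > 0 → conservative criterion (biased toward responding “no”).

conservative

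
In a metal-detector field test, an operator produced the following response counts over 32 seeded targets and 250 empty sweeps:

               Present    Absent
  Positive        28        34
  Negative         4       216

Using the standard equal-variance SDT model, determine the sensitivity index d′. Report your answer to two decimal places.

H = 28/32 = 0.8750
FA = 34/250 = 0.1360
Φ⁻¹(H) = Φ⁻¹(0.8750) = 1.150
Φ⁻¹(FA) = Φ⁻¹(0.1360) = -1.098
d' = z(H) − z(FA) = 1.150 − (-1.098) = 2.248

d′ = 2.25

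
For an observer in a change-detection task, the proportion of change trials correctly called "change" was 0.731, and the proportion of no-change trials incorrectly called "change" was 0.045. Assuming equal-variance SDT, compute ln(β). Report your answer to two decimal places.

ln β = 1.25

z(0.731) = 0.616, z(0.045) = -1.695
ln β = −½·[z(H)² − z(FA)²] = −0.5 × (0.379 − 2.873) = 1.247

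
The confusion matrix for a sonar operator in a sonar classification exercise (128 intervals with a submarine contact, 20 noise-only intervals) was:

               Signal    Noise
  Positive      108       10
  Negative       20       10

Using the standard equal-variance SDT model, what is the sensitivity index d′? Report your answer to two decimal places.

d′ = 1.01

H = 108/128 = 0.8438
FA = 10/20 = 0.5000
z(H) = 1.010
z(FA) = 0.000
d' = z(H) − z(FA) = 1.010 − 0.000 = 1.010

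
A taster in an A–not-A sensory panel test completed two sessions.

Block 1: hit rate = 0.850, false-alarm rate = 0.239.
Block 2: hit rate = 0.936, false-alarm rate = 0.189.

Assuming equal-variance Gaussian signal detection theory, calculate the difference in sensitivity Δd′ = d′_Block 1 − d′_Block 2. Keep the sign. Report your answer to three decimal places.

Δd′ = -0.658

Block 1: z(0.850) = 1.0364, z(0.239) = -0.7095, d' = 1.7459
Block 2: z(0.936) = 1.5220, z(0.189) = -0.8816, d' = 2.4036
Δd' = d'_Block 1 − d'_Block 2 = 1.7459 − 2.4036 = -0.6577
Block 2 has the higher sensitivity.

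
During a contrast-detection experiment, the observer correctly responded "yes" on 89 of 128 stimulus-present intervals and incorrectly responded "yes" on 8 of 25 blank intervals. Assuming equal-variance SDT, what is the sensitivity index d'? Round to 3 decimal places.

d' = 0.979

H = 89/128 = 0.6953
FA = 8/25 = 0.3200
z(H) = z(0.6953) = 0.5109
z(FA) = z(0.3200) = -0.4677
d' = z(H) − z(FA) = 0.5109 − (-0.4677) = 0.9786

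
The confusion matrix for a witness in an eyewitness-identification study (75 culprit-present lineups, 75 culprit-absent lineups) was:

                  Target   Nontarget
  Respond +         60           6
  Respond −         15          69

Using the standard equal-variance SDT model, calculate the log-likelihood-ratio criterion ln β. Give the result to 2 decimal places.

H = 60/75 = 0.8000
FA = 6/75 = 0.0800
z(0.8000) = 0.842, z(0.0800) = -1.405
ln β = −½·[z(H)² − z(FA)²] = −0.5 × (0.709 − 1.974) = 0.6325

ln β = 0.63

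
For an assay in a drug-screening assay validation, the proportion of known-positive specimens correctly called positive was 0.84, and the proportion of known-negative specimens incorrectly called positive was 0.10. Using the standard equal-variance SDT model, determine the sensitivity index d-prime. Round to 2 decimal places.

z(0.84) = 0.9945, z(0.10) = -1.2816
d' = z(H) − z(FA) = 0.9945 − (-1.2816) = 2.2761

d-prime = 2.28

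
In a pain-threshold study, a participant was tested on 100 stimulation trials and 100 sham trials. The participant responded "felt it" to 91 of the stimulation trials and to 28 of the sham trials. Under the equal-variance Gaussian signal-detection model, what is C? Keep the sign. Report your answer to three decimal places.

H = 91/100 = 0.9100
FA = 28/100 = 0.2800
z(H) = 1.3408
z(FA) = -0.5828
c = −½·[z(H) + z(FA)] = −0.5 × (1.3408 + (-0.5828)) = -0.3790

C = -0.379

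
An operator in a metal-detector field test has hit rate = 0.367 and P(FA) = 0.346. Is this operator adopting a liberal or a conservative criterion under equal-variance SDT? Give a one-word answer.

conservative

z(H) = -0.340, z(FA) = -0.396
c = −½·(z(H) + z(FA)) = 0.368
c > 0 → conservative criterion (biased toward responding “no”).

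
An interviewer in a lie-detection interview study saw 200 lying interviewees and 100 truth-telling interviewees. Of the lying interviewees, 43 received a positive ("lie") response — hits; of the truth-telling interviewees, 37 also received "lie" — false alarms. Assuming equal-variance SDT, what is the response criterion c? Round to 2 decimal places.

c = 0.56

H = 43/200 = 0.2150
FA = 37/100 = 0.3700
Φ⁻¹(0.2150) = -0.789, Φ⁻¹(0.3700) = -0.332
c = −½·[z(H) + z(FA)] = −0.5 × (-0.789 + (-0.332)) = 0.5605
c > 0: the interviewer has a conservative response bias.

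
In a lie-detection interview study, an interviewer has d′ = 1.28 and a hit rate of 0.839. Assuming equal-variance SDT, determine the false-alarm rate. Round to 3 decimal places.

false-alarm rate = 0.386

z(hit rate) = z(0.839) = 0.9904
z(FA) = z(H) − d' = 0.9904 − 1.28 = -0.2896
false-alarm rate = Φ(-0.2896) = 0.3861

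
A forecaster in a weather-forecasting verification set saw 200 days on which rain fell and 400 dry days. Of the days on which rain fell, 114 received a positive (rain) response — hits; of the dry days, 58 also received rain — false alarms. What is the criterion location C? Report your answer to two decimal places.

C = 0.44

H = 114/200 = 0.5700
FA = 58/400 = 0.1450
z(0.5700) = 0.176, z(0.1450) = -1.058
c = −½·[z(H) + z(FA)] = −0.5 × (0.176 + (-1.058)) = 0.441
c > 0: the forecaster has a conservative response bias.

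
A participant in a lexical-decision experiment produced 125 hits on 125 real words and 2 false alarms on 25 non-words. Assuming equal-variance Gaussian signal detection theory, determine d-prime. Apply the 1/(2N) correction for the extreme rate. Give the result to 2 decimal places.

The hit rate is 125/125 = 1, so apply the 1/(2N) correction: H → 1 − 1/(2·125) = 0.99600.
z(H) = z(0.99600) = 2.652
z(FA) = z(0.08000) = -1.405
d' = 2.652 − (-1.405) = 4.057

d-prime = 4.06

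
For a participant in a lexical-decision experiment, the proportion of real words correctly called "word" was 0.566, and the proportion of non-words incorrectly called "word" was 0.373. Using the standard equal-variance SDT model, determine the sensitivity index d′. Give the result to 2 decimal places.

Φ⁻¹(H) = 0.166
Φ⁻¹(FA) = -0.324
d' = z(H) − z(FA) = 0.166 − (-0.324) = 0.490

d′ = 0.49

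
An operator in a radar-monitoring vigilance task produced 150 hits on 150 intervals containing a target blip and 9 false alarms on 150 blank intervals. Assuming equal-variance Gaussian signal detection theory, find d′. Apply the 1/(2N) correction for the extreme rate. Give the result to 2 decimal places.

The hit rate is 150/150 = 1, so apply the 1/(2N) correction: H → 1 − 1/(2·150) = 0.99667.
z(H) = z(0.99667) = 2.713
z(FA) = z(0.06000) = -1.555
d' = 2.713 − (-1.555) = 4.268

d′ = 4.27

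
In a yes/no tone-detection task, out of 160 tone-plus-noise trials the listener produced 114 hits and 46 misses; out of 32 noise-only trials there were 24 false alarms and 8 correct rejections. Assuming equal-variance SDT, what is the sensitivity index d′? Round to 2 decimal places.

d′ = -0.11

H = 114/160 = 0.7125
FA = 24/32 = 0.7500
z(H) = z(0.7125) = 0.5607
z(FA) = z(0.7500) = 0.6745
d' = z(H) − z(FA) = 0.5607 − 0.6745 = -0.1138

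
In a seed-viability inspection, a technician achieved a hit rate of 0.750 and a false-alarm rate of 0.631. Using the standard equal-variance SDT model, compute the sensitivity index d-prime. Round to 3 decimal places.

d-prime = 0.340

Φ⁻¹(0.750) = 0.6745, Φ⁻¹(0.631) = 0.3345
d' = z(H) − z(FA) = 0.6745 − 0.3345 = 0.3400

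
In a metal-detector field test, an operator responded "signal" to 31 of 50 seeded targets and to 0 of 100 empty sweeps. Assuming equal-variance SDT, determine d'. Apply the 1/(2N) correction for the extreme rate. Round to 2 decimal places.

The false-alarm rate is 0/100 = 0, so apply the 1/(2N) correction: FA → 1/(2·100) = 0.00500.
z(H) = z(0.62000) = 0.305
z(FA) = z(0.00500) = -2.576
d' = 0.305 − (-2.576) = 2.881

d' = 2.88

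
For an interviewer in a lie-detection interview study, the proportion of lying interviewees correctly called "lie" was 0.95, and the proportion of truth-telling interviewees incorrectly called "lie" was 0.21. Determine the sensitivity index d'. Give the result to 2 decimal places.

d' = 2.45

z(0.95) = 1.645, z(0.21) = -0.806
d' = z(H) − z(FA) = 1.645 − (-0.806) = 2.451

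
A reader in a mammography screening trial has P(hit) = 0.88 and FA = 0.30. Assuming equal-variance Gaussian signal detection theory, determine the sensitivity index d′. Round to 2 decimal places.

Φ⁻¹(H) = Φ⁻¹(0.88) = 1.1750
Φ⁻¹(FA) = Φ⁻¹(0.30) = -0.5244
d' = z(H) − z(FA) = 1.1750 − (-0.5244) = 1.6994

d′ = 1.70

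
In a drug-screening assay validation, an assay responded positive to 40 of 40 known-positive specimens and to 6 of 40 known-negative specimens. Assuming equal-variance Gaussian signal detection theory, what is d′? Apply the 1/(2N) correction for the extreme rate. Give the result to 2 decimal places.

d′ = 3.28

The hit rate is 40/40 = 1, so apply the 1/(2N) correction: H → 1 − 1/(2·40) = 0.98750.
z(H) = z(0.98750) = 2.241
z(FA) = z(0.15000) = -1.036
d' = 2.241 − (-1.036) = 3.277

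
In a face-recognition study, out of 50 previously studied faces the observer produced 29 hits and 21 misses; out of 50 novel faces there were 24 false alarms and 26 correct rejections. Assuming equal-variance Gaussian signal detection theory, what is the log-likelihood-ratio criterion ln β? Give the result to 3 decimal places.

H = 29/50 = 0.5800
FA = 24/50 = 0.4800
z(0.5800) = 0.2019, z(0.4800) = -0.0502
ln β = −½·[z(H)² − z(FA)²] = −0.5 × (0.0408 − 0.0025) = -0.01915

ln β = -0.019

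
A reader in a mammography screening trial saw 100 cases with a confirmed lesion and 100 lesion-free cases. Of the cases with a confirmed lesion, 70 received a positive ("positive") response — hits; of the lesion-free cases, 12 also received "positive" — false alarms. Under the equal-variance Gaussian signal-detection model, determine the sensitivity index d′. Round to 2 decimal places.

H = 70/100 = 0.7000
FA = 12/100 = 0.1200
z(H) = 0.524
z(FA) = -1.175
d' = z(H) − z(FA) = 0.524 − (-1.175) = 1.699

d′ = 1.70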